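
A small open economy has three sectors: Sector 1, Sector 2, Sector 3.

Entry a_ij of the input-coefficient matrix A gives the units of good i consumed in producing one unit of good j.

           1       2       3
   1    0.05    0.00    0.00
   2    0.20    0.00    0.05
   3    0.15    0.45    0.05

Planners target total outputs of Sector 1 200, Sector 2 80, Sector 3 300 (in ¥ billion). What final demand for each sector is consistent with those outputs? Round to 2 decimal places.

I − A =
  [   0.95     0.00     0.00]
  [  -0.20     1.00    -0.05]
  [  -0.15    -0.45     0.95]
d = (I − A) x:
  d_1 = (+0.95)·200 + (+0.00)·80 + (+0.00)·300 = 190.00
  d_2 = (-0.20)·200 + (+1.00)·80 + (-0.05)·300 = 25.00
  d_3 = (-0.15)·200 + (-0.45)·80 + (+0.95)·300 = 219.00

d_1 = 190.00, d_2 = 25.00, d_3 = 219.00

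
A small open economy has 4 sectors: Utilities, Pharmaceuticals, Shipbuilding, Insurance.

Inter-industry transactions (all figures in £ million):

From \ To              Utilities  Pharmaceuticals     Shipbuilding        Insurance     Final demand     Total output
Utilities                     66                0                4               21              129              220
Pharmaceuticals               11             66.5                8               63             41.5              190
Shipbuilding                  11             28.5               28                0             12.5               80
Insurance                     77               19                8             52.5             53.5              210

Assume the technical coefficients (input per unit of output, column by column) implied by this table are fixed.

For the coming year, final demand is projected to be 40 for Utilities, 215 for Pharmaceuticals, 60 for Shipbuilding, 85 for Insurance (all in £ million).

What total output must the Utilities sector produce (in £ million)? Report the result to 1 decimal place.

x_1 = 109.4

Technical coefficients a_ij = z_ij / X_j:
  a_11 = 66/220 = 0.30, a_21 = 11/220 = 0.05, a_31 = 11/220 = 0.05, a_41 = 77/220 = 0.35
  a_12 = 0/190 = 0.00, a_22 = 66.5/190 = 0.35, a_32 = 28.5/190 = 0.15, a_42 = 19/190 = 0.10
  a_13 = 4/80 = 0.05, a_23 = 8/80 = 0.10, a_33 = 28/80 = 0.35, a_43 = 8/80 = 0.10
  a_14 = 21/210 = 0.10, a_24 = 63/210 = 0.30, a_34 = 0/210 = 0.00, a_44 = 52.5/210 = 0.25
I − A =
  [   0.70     0.00    -0.05    -0.10]
  [  -0.05     0.65    -0.10    -0.30]
  [  -0.05    -0.15     0.65     0.00]
  [  -0.35    -0.10    -0.10     0.75]
Compute the cofactors C_ij = (−1)^(i+j)·(3×3 minor ij) of I−A; the adjugate is their transpose:
adj(I−A) = Cᵀ =
  [ 0.281625   0.013625   0.030375   0.043000]
  [ 0.097875   0.316125   0.077625   0.139500]
  [ 0.044250   0.074000   0.297000   0.035500]
  [ 0.150375   0.058375   0.064125   0.283250]
det(I−A) = Σ_j (I−A)_1j·C_1j = (0.70)(0.281625) + (0.00)(0.097875) + (-0.05)(0.044250) + (-0.10)(0.150375) = 0.1798875
(I − A)⁻¹ = adj(I−A) / det(I−A) ≈
  [   1.5656     0.0757     0.1689     0.2390]
  [   0.5441     1.7573     0.4315     0.7755]
  [   0.2460     0.4114     1.6510     0.1973]
  [   0.8359     0.3245     0.3565     1.5746]
x = (I − A)⁻¹ d = adj(I−A)·d / det(I−A), with det(I−A) = 0.1798875:
  x_1 = (0.281625·40 + 0.013625·215 + 0.030375·60 + 0.043000·85) / 0.1798875 = 19.671875 / 0.1798875 ≈ 109.4
  x_2 = (0.097875·40 + 0.316125·215 + 0.077625·60 + 0.139500·85) / 0.1798875 = 88.396875 / 0.1798875 ≈ 491.4
  x_3 = (0.044250·40 + 0.074000·215 + 0.297000·60 + 0.035500·85) / 0.1798875 = 38.5175 / 0.1798875 ≈ 214.1
  x_4 = (0.150375·40 + 0.058375·215 + 0.064125·60 + 0.283250·85) / 0.1798875 = 46.489375 / 0.1798875 ≈ 258.4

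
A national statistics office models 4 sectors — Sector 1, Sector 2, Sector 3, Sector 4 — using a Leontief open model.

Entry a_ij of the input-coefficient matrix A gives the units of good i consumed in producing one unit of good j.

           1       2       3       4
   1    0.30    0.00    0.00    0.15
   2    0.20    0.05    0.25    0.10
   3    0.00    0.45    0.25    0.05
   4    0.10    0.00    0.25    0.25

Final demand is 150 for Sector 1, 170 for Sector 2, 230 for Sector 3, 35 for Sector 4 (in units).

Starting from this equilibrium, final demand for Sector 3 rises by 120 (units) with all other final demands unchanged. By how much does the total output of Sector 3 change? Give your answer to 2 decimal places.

Δx_3 = 202.98

I − A =
  [   0.70     0.00     0.00    -0.15]
  [  -0.20     0.95    -0.25    -0.10]
  [   0.00    -0.45     0.75    -0.05]
  [  -0.10     0.00    -0.25     0.75]
Compute the cofactors C_ij = (−1)^(i+j)·(3×3 minor ij) of I−A; the adjugate is their transpose:
adj(I−A) = Cᵀ =
  [ 0.426875   0.016875   0.035625   0.090000]
  [ 0.118750   0.373750   0.152500   0.083750]
  [ 0.076750   0.229500   0.484500   0.078250]
  [ 0.082500   0.078750   0.166250   0.420000]
det(I−A) = Σ_j (I−A)_1j·C_1j = (0.70)(0.426875) + (0.00)(0.118750) + (0.00)(0.076750) + (-0.15)(0.082500) = 0.2864375
(I − A)⁻¹ = adj(I−A) / det(I−A) ≈
  [   1.4903     0.0589     0.1244     0.3142]
  [   0.4146     1.3048     0.5324     0.2924]
  [   0.2679     0.8012     1.6915     0.2732]
  [   0.2880     0.2749     0.5804     1.4663]
Δx = (I − A)⁻¹ Δd with Δd having +120 in the Sector 3 component and 0 elsewhere.
So Δx_3 = L_33 · (+120), where L_33 = adj(I−A)_33 / det(I−A) = 0.484500 / 0.2864375.
Δx_3 = 0.484500 × (+120) / 0.2864375 = 58.14 / 0.2864375 ≈ 202.98.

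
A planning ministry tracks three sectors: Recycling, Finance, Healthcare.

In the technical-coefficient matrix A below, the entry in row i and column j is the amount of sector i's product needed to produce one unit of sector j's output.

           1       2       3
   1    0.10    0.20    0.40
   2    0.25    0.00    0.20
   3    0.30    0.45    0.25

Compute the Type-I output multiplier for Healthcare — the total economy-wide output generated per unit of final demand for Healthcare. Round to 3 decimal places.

I − A =
  [   0.90    -0.20    -0.40]
  [  -0.25     1.00    -0.20]
  [  -0.30    -0.45     0.75]
Cofactors of I−A, C_ij = (−1)^(i+j)·(minor ij) (rows/columns in the sector order above):
  C_11 = (1.00)(0.75) − (-0.20)(-0.45) = 0.6600
  C_12 = −[(-0.25)(0.75) − (-0.20)(-0.30)] = 0.2475
  C_13 = (-0.25)(-0.45) − (1.00)(-0.30) = 0.4125
  C_21 = −[(-0.20)(0.75) − (-0.40)(-0.45)] = 0.3300
  C_22 = (0.90)(0.75) − (-0.40)(-0.30) = 0.5550
  C_23 = −[(0.90)(-0.45) − (-0.20)(-0.30)] = 0.4650
  C_31 = (-0.20)(-0.20) − (-0.40)(1.00) = 0.4400
  C_32 = −[(0.90)(-0.20) − (-0.40)(-0.25)] = 0.2800
  C_33 = (0.90)(1.00) − (-0.20)(-0.25) = 0.8500
det(I−A) = Σ_j (I−A)_1j·C_1j = (0.90)(0.6600) + (-0.20)(0.2475) + (-0.40)(0.4125) = 0.3795
adj(I−A) = Cᵀ =
  [ 0.6600   0.3300   0.4400]
  [ 0.2475   0.5550   0.2800]
  [ 0.4125   0.4650   0.8500]
(I − A)⁻¹ = adj(I−A) / det(I−A) ≈
  [   1.7391     0.8696     1.1594]
  [   0.6522     1.4625     0.7378]
  [   1.0870     1.2253     2.2398]
The output multiplier for sector j is the column-j sum of the Leontief inverse (I − A)⁻¹ = adj(I−A) / det(I−A).
Column 3 of adj(I−A): (0.4400, 0.2800, 0.8500); det(I−A) = 0.3795.
m_3 = (0.4400 + 0.2800 + 0.8500) / 0.3795 = 1.57 / 0.3795 ≈ 4.137.

m_3 = 4.137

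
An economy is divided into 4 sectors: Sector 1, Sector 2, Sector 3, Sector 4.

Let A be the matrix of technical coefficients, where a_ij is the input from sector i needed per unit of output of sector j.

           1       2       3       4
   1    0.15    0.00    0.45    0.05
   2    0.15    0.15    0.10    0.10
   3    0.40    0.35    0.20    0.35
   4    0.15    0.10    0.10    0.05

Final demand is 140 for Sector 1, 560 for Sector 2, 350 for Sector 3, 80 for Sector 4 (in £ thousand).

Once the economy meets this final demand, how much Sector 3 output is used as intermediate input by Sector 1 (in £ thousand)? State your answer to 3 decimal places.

I − A =
  [   0.85     0.00    -0.45    -0.05]
  [  -0.15     0.85    -0.10    -0.10]
  [  -0.40    -0.35     0.80    -0.35]
  [  -0.15    -0.10    -0.10     0.95]
Compute the cofactors C_ij = (−1)^(i+j)·(3×3 minor ij) of I−A; the adjugate is their transpose:
adj(I−A) = Cᵀ =
  [ 0.568000   0.171125   0.363625   0.181875]
  [ 0.168000   0.413625   0.160125   0.111375]
  [ 0.424000   0.311750   0.670750   0.302250]
  [ 0.152000   0.103375   0.144875   0.371625]
det(I−A) = Σ_j (I−A)_1j·C_1j = (0.85)(0.568000) + (0.00)(0.168000) + (-0.45)(0.424000) + (-0.05)(0.152000) = 0.2844
(I − A)⁻¹ = adj(I−A) / det(I−A) ≈
  [   1.9972     0.6017     1.2786     0.6395]
  [   0.5907     1.4544     0.5630     0.3916]
  [   1.4909     1.0962     2.3585     1.0628]
  [   0.5345     0.3635     0.5094     1.3067]
First solve x = (I − A)⁻¹ d = adj(I−A)·d / det(I−A); in particular x_1 = (0.568000·140 + 0.171125·560 + 0.363625·350 + 0.181875·80) / 0.2844 = 317.16875 / 0.2844 ≈ 1115.22064.
Intermediate flow from 3 to 1: z_31 = a_31 · x_1 = 0.40 × 317.16875 / 0.2844 = 126.8675 / 0.2844 ≈ 446.088.

z_31 = 446.088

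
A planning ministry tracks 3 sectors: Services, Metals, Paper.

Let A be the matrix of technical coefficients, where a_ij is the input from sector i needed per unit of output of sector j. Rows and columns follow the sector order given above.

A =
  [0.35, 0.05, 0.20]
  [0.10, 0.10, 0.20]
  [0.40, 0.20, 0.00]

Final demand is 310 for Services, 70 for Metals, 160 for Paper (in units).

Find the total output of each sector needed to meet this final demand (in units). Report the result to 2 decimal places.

I − A =
  [   0.65    -0.05    -0.20]
  [  -0.10     0.90    -0.20]
  [  -0.40    -0.20     1.00]
Cofactors of I−A, C_ij = (−1)^(i+j)·(minor ij) (rows/columns in the sector order above):
  C_11 = (0.90)(1.00) − (-0.20)(-0.20) = 0.8600
  C_12 = −[(-0.10)(1.00) − (-0.20)(-0.40)] = 0.1800
  C_13 = (-0.10)(-0.20) − (0.90)(-0.40) = 0.3800
  C_21 = −[(-0.05)(1.00) − (-0.20)(-0.20)] = 0.0900
  C_22 = (0.65)(1.00) − (-0.20)(-0.40) = 0.5700
  C_23 = −[(0.65)(-0.20) − (-0.05)(-0.40)] = 0.1500
  C_31 = (-0.05)(-0.20) − (-0.20)(0.90) = 0.1900
  C_32 = −[(0.65)(-0.20) − (-0.20)(-0.10)] = 0.1500
  C_33 = (0.65)(0.90) − (-0.05)(-0.10) = 0.5800
det(I−A) = Σ_j (I−A)_1j·C_1j = (0.65)(0.8600) + (-0.05)(0.1800) + (-0.20)(0.3800) = 0.4740
adj(I−A) = Cᵀ =
  [ 0.8600   0.0900   0.1900]
  [ 0.1800   0.5700   0.1500]
  [ 0.3800   0.1500   0.5800]
(I − A)⁻¹ = adj(I−A) / det(I−A) ≈
  [   1.8143     0.1899     0.4008]
  [   0.3797     1.2025     0.3165]
  [   0.8017     0.3165     1.2236]
x = (I − A)⁻¹ d = adj(I−A)·d / det(I−A), with det(I−A) = 0.4740:
  x_1 = (0.8600·310 + 0.0900·70 + 0.1900·160) / 0.4740 = 303.30 / 0.4740 ≈ 639.87
  x_2 = (0.1800·310 + 0.5700·70 + 0.1500·160) / 0.4740 = 119.70 / 0.4740 ≈ 252.53
  x_3 = (0.3800·310 + 0.1500·70 + 0.5800·160) / 0.4740 = 221.10 / 0.4740 ≈ 466.46

x_1 = 639.87, x_2 = 252.53, x_3 = 466.46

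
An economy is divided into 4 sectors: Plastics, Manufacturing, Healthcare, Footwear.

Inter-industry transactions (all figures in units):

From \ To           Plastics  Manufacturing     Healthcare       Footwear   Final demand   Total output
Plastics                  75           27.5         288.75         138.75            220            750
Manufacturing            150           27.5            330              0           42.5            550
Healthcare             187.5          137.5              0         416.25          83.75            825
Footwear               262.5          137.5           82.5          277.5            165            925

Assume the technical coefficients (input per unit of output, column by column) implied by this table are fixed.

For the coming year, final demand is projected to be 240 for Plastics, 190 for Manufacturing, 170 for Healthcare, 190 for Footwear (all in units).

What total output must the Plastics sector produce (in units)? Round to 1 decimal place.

Technical coefficients a_ij = z_ij / X_j:
  a_11 = 75/750 = 0.10, a_21 = 150/750 = 0.20, a_31 = 187.5/750 = 0.25, a_41 = 262.5/750 = 0.35
  a_12 = 27.5/550 = 0.05, a_22 = 27.5/550 = 0.05, a_32 = 137.5/550 = 0.25, a_42 = 137.5/550 = 0.25
  a_13 = 288.75/825 = 0.35, a_23 = 330/825 = 0.40, a_33 = 0/825 = 0.00, a_43 = 82.5/825 = 0.10
  a_14 = 138.75/925 = 0.15, a_24 = 0/925 = 0.00, a_34 = 416.25/925 = 0.45, a_44 = 277.5/925 = 0.30
I − A =
  [   0.90    -0.05    -0.35    -0.15]
  [  -0.20     0.95    -0.40     0.00]
  [  -0.25    -0.25     1.00    -0.45]
  [  -0.35    -0.25    -0.10     0.70]
Compute the cofactors C_ij = (−1)^(i+j)·(3×3 minor ij) of I−A; the adjugate is their transpose:
adj(I−A) = Cᵀ =
  [ 0.507250   0.174625   0.276000   0.286125]
  [ 0.264000   0.416875   0.283000   0.238500]
  [ 0.373375   0.271625   0.534125   0.423375]
  [ 0.401250   0.275000   0.315375   0.649375]
det(I−A) = Σ_j (I−A)_1j·C_1j = (0.90)(0.507250) + (-0.05)(0.264000) + (-0.35)(0.373375) + (-0.15)(0.401250) = 0.25245625
(I − A)⁻¹ = adj(I−A) / det(I−A) ≈
  [   2.0093     0.6917     1.0933     1.1334]
  [   1.0457     1.6513     1.1210     0.9447]
  [   1.4790     1.0759     2.1157     1.6770]
  [   1.5894     1.0893     1.2492     2.5722]
x = (I − A)⁻¹ d = adj(I−A)·d / det(I−A), with det(I−A) = 0.25245625:
  x_1 = (0.507250·240 + 0.174625·190 + 0.276000·170 + 0.286125·190) / 0.25245625 = 256.2025 / 0.25245625 ≈ 1014.8
  x_2 = (0.264000·240 + 0.416875·190 + 0.283000·170 + 0.238500·190) / 0.25245625 = 235.99125 / 0.25245625 ≈ 934.8
  x_3 = (0.373375·240 + 0.271625·190 + 0.534125·170 + 0.423375·190) / 0.25245625 = 312.46125 / 0.25245625 ≈ 1237.7
  x_4 = (0.401250·240 + 0.275000·190 + 0.315375·170 + 0.649375·190) / 0.25245625 = 325.545 / 0.25245625 ≈ 1289.5

x_1 = 1014.8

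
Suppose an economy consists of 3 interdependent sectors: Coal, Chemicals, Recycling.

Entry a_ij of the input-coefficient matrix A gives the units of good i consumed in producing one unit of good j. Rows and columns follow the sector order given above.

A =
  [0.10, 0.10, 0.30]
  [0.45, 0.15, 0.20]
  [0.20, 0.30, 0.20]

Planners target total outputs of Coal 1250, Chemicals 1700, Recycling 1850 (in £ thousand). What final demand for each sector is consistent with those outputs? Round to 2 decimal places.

d_1 = 400.00, d_2 = 512.50, d_3 = 720.00

I − A =
  [   0.90    -0.10    -0.30]
  [  -0.45     0.85    -0.20]
  [  -0.20    -0.30     0.80]
d = (I − A) x:
  d_1 = (+0.90)·1250 + (-0.10)·1700 + (-0.30)·1850 = 400.00
  d_2 = (-0.45)·1250 + (+0.85)·1700 + (-0.20)·1850 = 512.50
  d_3 = (-0.20)·1250 + (-0.30)·1700 + (+0.80)·1850 = 720.00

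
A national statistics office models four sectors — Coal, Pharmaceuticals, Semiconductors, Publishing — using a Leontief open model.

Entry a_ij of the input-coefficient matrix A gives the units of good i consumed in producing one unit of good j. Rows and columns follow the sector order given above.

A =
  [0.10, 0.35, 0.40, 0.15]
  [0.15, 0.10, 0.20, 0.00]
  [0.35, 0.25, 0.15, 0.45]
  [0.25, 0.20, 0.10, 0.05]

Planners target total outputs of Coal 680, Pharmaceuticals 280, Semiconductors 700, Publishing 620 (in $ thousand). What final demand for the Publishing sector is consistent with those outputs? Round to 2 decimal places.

d_4 = 293.00

I − A =
  [   0.90    -0.35    -0.40    -0.15]
  [  -0.15     0.90    -0.20     0.00]
  [  -0.35    -0.25     0.85    -0.45]
  [  -0.25    -0.20    -0.10     0.95]
d = (I − A) x:
  d_1 = (+0.90)·680 + (-0.35)·280 + (-0.40)·700 + (-0.15)·620 = 141.00
  d_2 = (-0.15)·680 + (+0.90)·280 + (-0.20)·700 + (+0.00)·620 = 10.00
  d_3 = (-0.35)·680 + (-0.25)·280 + (+0.85)·700 + (-0.45)·620 = 8.00
  d_4 = (-0.25)·680 + (-0.20)·280 + (-0.10)·700 + (+0.95)·620 = 293.00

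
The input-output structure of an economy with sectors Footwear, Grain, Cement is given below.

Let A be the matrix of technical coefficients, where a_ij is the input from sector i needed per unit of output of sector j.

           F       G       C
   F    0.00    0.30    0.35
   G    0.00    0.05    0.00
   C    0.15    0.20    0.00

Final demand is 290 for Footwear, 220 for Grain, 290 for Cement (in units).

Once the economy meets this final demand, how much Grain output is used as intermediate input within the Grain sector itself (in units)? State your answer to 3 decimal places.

z_GG = 11.579

I − A =
  [   1.00    -0.30    -0.35]
  [   0.00     0.95     0.00]
  [  -0.15    -0.20     1.00]
Cofactors of I−A, C_ij = (−1)^(i+j)·(minor ij) (rows/columns in the sector order above):
  C_11 = (0.95)(1.00) − (0.00)(-0.20) = 0.9500
  C_12 = −[(0.00)(1.00) − (0.00)(-0.15)] = 0.0000
  C_13 = (0.00)(-0.20) − (0.95)(-0.15) = 0.1425
  C_21 = −[(-0.30)(1.00) − (-0.35)(-0.20)] = 0.3700
  C_22 = (1.00)(1.00) − (-0.35)(-0.15) = 0.9475
  C_23 = −[(1.00)(-0.20) − (-0.30)(-0.15)] = 0.2450
  C_31 = (-0.30)(0.00) − (-0.35)(0.95) = 0.3325
  C_32 = −[(1.00)(0.00) − (-0.35)(0.00)] = 0.0000
  C_33 = (1.00)(0.95) − (-0.30)(0.00) = 0.9500
det(I−A) = Σ_j (I−A)_1j·C_1j = (1.00)(0.9500) + (-0.30)(0.0000) + (-0.35)(0.1425) = 0.900125
adj(I−A) = Cᵀ =
  [ 0.9500   0.3700   0.3325]
  [ 0.0000   0.9475   0.0000]
  [ 0.1425   0.2450   0.9500]
(I − A)⁻¹ = adj(I−A) / det(I−A) ≈
  [   1.0554     0.4111     0.3694]
  [   0.0000     1.0526     0.0000]
  [   0.1583     0.2722     1.0554]
First solve x = (I − A)⁻¹ d = adj(I−A)·d / det(I−A); in particular x_G = (0.0000·290 + 0.9475·220 + 0.0000·290) / 0.900125 = 208.45 / 0.900125 ≈ 231.57895.
Intermediate flow from G to G: z_GG = a_GG · x_G = 0.05 × 208.45 / 0.900125 = 10.4225 / 0.900125 ≈ 11.579.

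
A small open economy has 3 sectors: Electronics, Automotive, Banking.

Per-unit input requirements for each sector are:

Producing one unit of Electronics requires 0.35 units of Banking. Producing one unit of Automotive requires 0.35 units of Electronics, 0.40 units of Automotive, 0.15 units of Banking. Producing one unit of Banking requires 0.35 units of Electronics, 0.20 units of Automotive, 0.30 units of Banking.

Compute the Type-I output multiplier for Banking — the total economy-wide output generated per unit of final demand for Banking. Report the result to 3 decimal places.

m_B = 3.699

I − A =
  [   1.00    -0.35    -0.35]
  [   0.00     0.60    -0.20]
  [  -0.35    -0.15     0.70]
Cofactors of I−A, C_ij = (−1)^(i+j)·(minor ij) (rows/columns in the sector order above):
  C_11 = (0.60)(0.70) − (-0.20)(-0.15) = 0.3900
  C_12 = −[(0.00)(0.70) − (-0.20)(-0.35)] = 0.0700
  C_13 = (0.00)(-0.15) − (0.60)(-0.35) = 0.2100
  C_21 = −[(-0.35)(0.70) − (-0.35)(-0.15)] = 0.2975
  C_22 = (1.00)(0.70) − (-0.35)(-0.35) = 0.5775
  C_23 = −[(1.00)(-0.15) − (-0.35)(-0.35)] = 0.2725
  C_31 = (-0.35)(-0.20) − (-0.35)(0.60) = 0.2800
  C_32 = −[(1.00)(-0.20) − (-0.35)(0.00)] = 0.2000
  C_33 = (1.00)(0.60) − (-0.35)(0.00) = 0.6000
det(I−A) = Σ_j (I−A)_1j·C_1j = (1.00)(0.3900) + (-0.35)(0.0700) + (-0.35)(0.2100) = 0.2920
adj(I−A) = Cᵀ =
  [ 0.3900   0.2975   0.2800]
  [ 0.0700   0.5775   0.2000]
  [ 0.2100   0.2725   0.6000]
(I − A)⁻¹ = adj(I−A) / det(I−A) ≈
  [   1.3356     1.0188     0.9589]
  [   0.2397     1.9777     0.6849]
  [   0.7192     0.9332     2.0548]
The output multiplier for sector j is the column-j sum of the Leontief inverse (I − A)⁻¹ = adj(I−A) / det(I−A).
Column B of adj(I−A): (0.2800, 0.2000, 0.6000); det(I−A) = 0.2920.
m_B = (0.2800 + 0.2000 + 0.6000) / 0.2920 = 1.08 / 0.2920 ≈ 3.699.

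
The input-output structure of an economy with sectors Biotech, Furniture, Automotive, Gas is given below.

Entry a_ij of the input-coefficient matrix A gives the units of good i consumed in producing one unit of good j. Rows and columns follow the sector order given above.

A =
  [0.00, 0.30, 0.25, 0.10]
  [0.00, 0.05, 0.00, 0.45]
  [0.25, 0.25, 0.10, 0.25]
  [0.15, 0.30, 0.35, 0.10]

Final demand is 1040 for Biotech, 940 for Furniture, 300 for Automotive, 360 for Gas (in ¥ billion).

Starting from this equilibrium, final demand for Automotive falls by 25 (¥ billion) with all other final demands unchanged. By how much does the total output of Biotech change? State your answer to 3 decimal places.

I − A =
  [   1.00    -0.30    -0.25    -0.10]
  [   0.00     0.95     0.00    -0.45]
  [  -0.25    -0.25     0.90    -0.25]
  [  -0.15    -0.30    -0.35     0.90]
Compute the cofactors C_ij = (−1)^(i+j)·(3×3 minor ij) of I−A; the adjugate is their transpose:
adj(I−A) = Cᵀ =
  [ 0.525500   0.327500   0.260500   0.294500]
  [ 0.100125   0.634625   0.174375   0.376875]
  [ 0.232500   0.382500   0.685500   0.407500]
  [ 0.211375   0.414875   0.368125   0.795625]
det(I−A) = Σ_j (I−A)_1j·C_1j = (1.00)(0.525500) + (-0.30)(0.100125) + (-0.25)(0.232500) + (-0.10)(0.211375) = 0.4162
(I − A)⁻¹ = adj(I−A) / det(I−A) ≈
  [   1.2626     0.7869     0.6259     0.7076]
  [   0.2406     1.5248     0.4190     0.9055]
  [   0.5586     0.9190     1.6470     0.9791]
  [   0.5079     0.9968     0.8845     1.9116]
Δx = (I − A)⁻¹ Δd with Δd having -25 in the Automotive component and 0 elsewhere.
So Δx_1 = L_13 · (-25), where L_13 = adj(I−A)_13 / det(I−A) = 0.260500 / 0.4162.
Δx_1 = 0.260500 × (-25) / 0.4162 = -6.5125 / 0.4162 ≈ -15.648.

Δx_1 = -15.648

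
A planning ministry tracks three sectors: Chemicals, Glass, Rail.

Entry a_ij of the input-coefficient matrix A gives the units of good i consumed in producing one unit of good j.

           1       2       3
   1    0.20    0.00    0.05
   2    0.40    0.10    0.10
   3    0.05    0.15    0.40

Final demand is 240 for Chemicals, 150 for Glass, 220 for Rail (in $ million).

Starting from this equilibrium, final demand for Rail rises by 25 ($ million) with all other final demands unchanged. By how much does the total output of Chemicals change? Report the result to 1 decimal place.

Δx_1 = 2.7

I − A =
  [   0.80     0.00    -0.05]
  [  -0.40     0.90    -0.10]
  [  -0.05    -0.15     0.60]
Cofactors of I−A, C_ij = (−1)^(i+j)·(minor ij) (rows/columns in the sector order above):
  C_11 = (0.90)(0.60) − (-0.10)(-0.15) = 0.5250
  C_12 = −[(-0.40)(0.60) − (-0.10)(-0.05)] = 0.2450
  C_13 = (-0.40)(-0.15) − (0.90)(-0.05) = 0.1050
  C_21 = −[(0.00)(0.60) − (-0.05)(-0.15)] = 0.0075
  C_22 = (0.80)(0.60) − (-0.05)(-0.05) = 0.4775
  C_23 = −[(0.80)(-0.15) − (0.00)(-0.05)] = 0.1200
  C_31 = (0.00)(-0.10) − (-0.05)(0.90) = 0.0450
  C_32 = −[(0.80)(-0.10) − (-0.05)(-0.40)] = 0.1000
  C_33 = (0.80)(0.90) − (0.00)(-0.40) = 0.7200
det(I−A) = Σ_j (I−A)_1j·C_1j = (0.80)(0.5250) + (0.00)(0.2450) + (-0.05)(0.1050) = 0.41475
adj(I−A) = Cᵀ =
  [ 0.5250   0.0075   0.0450]
  [ 0.2450   0.4775   0.1000]
  [ 0.1050   0.1200   0.7200]
(I − A)⁻¹ = adj(I−A) / det(I−A) ≈
  [   1.2658     0.0181     0.1085]
  [   0.5907     1.1513     0.2411]
  [   0.2532     0.2893     1.7360]
Δx = (I − A)⁻¹ Δd with Δd having +25 in the Rail component and 0 elsewhere.
So Δx_1 = L_13 · (+25), where L_13 = adj(I−A)_13 / det(I−A) = 0.0450 / 0.41475.
Δx_1 = 0.0450 × (+25) / 0.41475 = 1.125 / 0.41475 ≈ 2.7.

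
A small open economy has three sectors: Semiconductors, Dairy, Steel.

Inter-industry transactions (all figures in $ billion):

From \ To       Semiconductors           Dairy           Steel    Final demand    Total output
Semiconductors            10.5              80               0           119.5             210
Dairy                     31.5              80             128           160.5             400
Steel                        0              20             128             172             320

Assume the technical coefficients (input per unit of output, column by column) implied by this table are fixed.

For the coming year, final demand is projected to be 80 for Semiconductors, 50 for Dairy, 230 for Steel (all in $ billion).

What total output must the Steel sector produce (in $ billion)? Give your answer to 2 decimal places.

Technical coefficients a_ij = z_ij / X_j:
  a_11 = 10.5/210 = 0.05, a_21 = 31.5/210 = 0.15, a_31 = 0/210 = 0.00
  a_12 = 80/400 = 0.20, a_22 = 80/400 = 0.20, a_32 = 20/400 = 0.05
  a_13 = 0/320 = 0.00, a_23 = 128/320 = 0.40, a_33 = 128/320 = 0.40
I − A =
  [   0.95    -0.20     0.00]
  [  -0.15     0.80    -0.40]
  [   0.00    -0.05     0.60]
Cofactors of I−A, C_ij = (−1)^(i+j)·(minor ij) (rows/columns in the sector order above):
  C_11 = (0.80)(0.60) − (-0.40)(-0.05) = 0.4600
  C_12 = −[(-0.15)(0.60) − (-0.40)(0.00)] = 0.0900
  C_13 = (-0.15)(-0.05) − (0.80)(0.00) = 0.0075
  C_21 = −[(-0.20)(0.60) − (0.00)(-0.05)] = 0.1200
  C_22 = (0.95)(0.60) − (0.00)(0.00) = 0.5700
  C_23 = −[(0.95)(-0.05) − (-0.20)(0.00)] = 0.0475
  C_31 = (-0.20)(-0.40) − (0.00)(0.80) = 0.0800
  C_32 = −[(0.95)(-0.40) − (0.00)(-0.15)] = 0.3800
  C_33 = (0.95)(0.80) − (-0.20)(-0.15) = 0.7300
det(I−A) = Σ_j (I−A)_1j·C_1j = (0.95)(0.4600) + (-0.20)(0.0900) + (0.00)(0.0075) = 0.4190
adj(I−A) = Cᵀ =
  [ 0.4600   0.1200   0.0800]
  [ 0.0900   0.5700   0.3800]
  [ 0.0075   0.0475   0.7300]
(I − A)⁻¹ = adj(I−A) / det(I−A) ≈
  [   1.0979     0.2864     0.1909]
  [   0.2148     1.3604     0.9069]
  [   0.0179     0.1134     1.7422]
x = (I − A)⁻¹ d = adj(I−A)·d / det(I−A), with det(I−A) = 0.4190:
  x_1 = (0.4600·80 + 0.1200·50 + 0.0800·230) / 0.4190 = 61.20 / 0.4190 ≈ 146.06
  x_2 = (0.0900·80 + 0.5700·50 + 0.3800·230) / 0.4190 = 123.10 / 0.4190 ≈ 293.79
  x_3 = (0.0075·80 + 0.0475·50 + 0.7300·230) / 0.4190 = 170.875 / 0.4190 ≈ 407.82

x_3 = 407.82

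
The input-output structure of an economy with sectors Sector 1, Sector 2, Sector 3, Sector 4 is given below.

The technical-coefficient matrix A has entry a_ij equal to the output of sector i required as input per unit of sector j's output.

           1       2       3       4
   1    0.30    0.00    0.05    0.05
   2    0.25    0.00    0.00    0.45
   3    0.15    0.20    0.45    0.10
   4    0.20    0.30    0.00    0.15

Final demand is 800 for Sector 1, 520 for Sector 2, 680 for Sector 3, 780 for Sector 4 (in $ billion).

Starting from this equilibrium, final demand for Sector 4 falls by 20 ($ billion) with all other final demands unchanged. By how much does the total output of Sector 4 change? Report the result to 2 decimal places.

Δx_4 = -29.08

I − A =
  [   0.70     0.00    -0.05    -0.05]
  [  -0.25     1.00     0.00    -0.45]
  [  -0.15    -0.20     0.55    -0.10]
  [  -0.20    -0.30     0.00     0.85]
Compute the cofactors C_ij = (−1)^(i+j)·(3×3 minor ij) of I−A; the adjugate is their transpose:
adj(I−A) = Cᵀ =
  [ 0.393250   0.018250   0.035750   0.037000]
  [ 0.166375   0.314375   0.015125   0.178000]
  [ 0.195250   0.140250   0.486750   0.143000]
  [ 0.151250   0.115250   0.013750   0.375000]
det(I−A) = Σ_j (I−A)_1j·C_1j = (0.70)(0.393250) + (0.00)(0.166375) + (-0.05)(0.195250) + (-0.05)(0.151250) = 0.25795
(I − A)⁻¹ = adj(I−A) / det(I−A) ≈
  [   1.5245     0.0708     0.1386     0.1434]
  [   0.6450     1.2187     0.0586     0.6901]
  [   0.7569     0.5437     1.8870     0.5544]
  [   0.5864     0.4468     0.0533     1.4538]
Δx = (I − A)⁻¹ Δd with Δd having -20 in the Sector 4 component and 0 elsewhere.
So Δx_4 = L_44 · (-20), where L_44 = adj(I−A)_44 / det(I−A) = 0.375000 / 0.25795.
Δx_4 = 0.375000 × (-20) / 0.25795 = -7.50 / 0.25795 ≈ -29.08.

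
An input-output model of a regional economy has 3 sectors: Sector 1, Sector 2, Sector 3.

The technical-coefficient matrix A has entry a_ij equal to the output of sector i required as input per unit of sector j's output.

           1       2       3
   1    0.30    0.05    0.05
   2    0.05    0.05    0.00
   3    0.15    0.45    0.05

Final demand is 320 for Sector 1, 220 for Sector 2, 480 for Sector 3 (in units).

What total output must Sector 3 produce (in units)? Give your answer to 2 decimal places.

I − A =
  [   0.70    -0.05    -0.05]
  [  -0.05     0.95     0.00]
  [  -0.15    -0.45     0.95]
Cofactors of I−A, C_ij = (−1)^(i+j)·(minor ij) (rows/columns in the sector order above):
  C_11 = (0.95)(0.95) − (0.00)(-0.45) = 0.9025
  C_12 = −[(-0.05)(0.95) − (0.00)(-0.15)] = 0.0475
  C_13 = (-0.05)(-0.45) − (0.95)(-0.15) = 0.1650
  C_21 = −[(-0.05)(0.95) − (-0.05)(-0.45)] = 0.0700
  C_22 = (0.70)(0.95) − (-0.05)(-0.15) = 0.6575
  C_23 = −[(0.70)(-0.45) − (-0.05)(-0.15)] = 0.3225
  C_31 = (-0.05)(0.00) − (-0.05)(0.95) = 0.0475
  C_32 = −[(0.70)(0.00) − (-0.05)(-0.05)] = 0.0025
  C_33 = (0.70)(0.95) − (-0.05)(-0.05) = 0.6625
det(I−A) = Σ_j (I−A)_1j·C_1j = (0.70)(0.9025) + (-0.05)(0.0475) + (-0.05)(0.1650) = 0.621125
adj(I−A) = Cᵀ =
  [ 0.9025   0.0700   0.0475]
  [ 0.0475   0.6575   0.0025]
  [ 0.1650   0.3225   0.6625]
(I − A)⁻¹ = adj(I−A) / det(I−A) ≈
  [   1.4530     0.1127     0.0765]
  [   0.0765     1.0586     0.0040]
  [   0.2656     0.5192     1.0666]
x = (I − A)⁻¹ d = adj(I−A)·d / det(I−A), with det(I−A) = 0.621125:
  x_1 = (0.9025·320 + 0.0700·220 + 0.0475·480) / 0.621125 = 327.00 / 0.621125 ≈ 526.46
  x_2 = (0.0475·320 + 0.6575·220 + 0.0025·480) / 0.621125 = 161.05 / 0.621125 ≈ 259.29
  x_3 = (0.1650·320 + 0.3225·220 + 0.6625·480) / 0.621125 = 441.75 / 0.621125 ≈ 711.21

x_3 = 711.21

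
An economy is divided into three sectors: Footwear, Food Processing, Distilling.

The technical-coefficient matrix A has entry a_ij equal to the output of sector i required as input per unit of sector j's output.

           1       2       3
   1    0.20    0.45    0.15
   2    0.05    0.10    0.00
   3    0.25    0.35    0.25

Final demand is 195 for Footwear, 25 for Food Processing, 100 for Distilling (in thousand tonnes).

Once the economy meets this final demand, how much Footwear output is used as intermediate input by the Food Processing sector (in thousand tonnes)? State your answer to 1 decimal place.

z_12 = 20.5

I − A =
  [   0.80    -0.45    -0.15]
  [  -0.05     0.90     0.00]
  [  -0.25    -0.35     0.75]
Cofactors of I−A, C_ij = (−1)^(i+j)·(minor ij) (rows/columns in the sector order above):
  C_11 = (0.90)(0.75) − (0.00)(-0.35) = 0.6750
  C_12 = −[(-0.05)(0.75) − (0.00)(-0.25)] = 0.0375
  C_13 = (-0.05)(-0.35) − (0.90)(-0.25) = 0.2425
  C_21 = −[(-0.45)(0.75) − (-0.15)(-0.35)] = 0.3900
  C_22 = (0.80)(0.75) − (-0.15)(-0.25) = 0.5625
  C_23 = −[(0.80)(-0.35) − (-0.45)(-0.25)] = 0.3925
  C_31 = (-0.45)(0.00) − (-0.15)(0.90) = 0.1350
  C_32 = −[(0.80)(0.00) − (-0.15)(-0.05)] = 0.0075
  C_33 = (0.80)(0.90) − (-0.45)(-0.05) = 0.6975
det(I−A) = Σ_j (I−A)_1j·C_1j = (0.80)(0.6750) + (-0.45)(0.0375) + (-0.15)(0.2425) = 0.48675
adj(I−A) = Cᵀ =
  [ 0.6750   0.3900   0.1350]
  [ 0.0375   0.5625   0.0075]
  [ 0.2425   0.3925   0.6975]
(I − A)⁻¹ = adj(I−A) / det(I−A) ≈
  [   1.3867     0.8012     0.2773]
  [   0.0770     1.1556     0.0154]
  [   0.4982     0.8064     1.4330]
First solve x = (I − A)⁻¹ d = adj(I−A)·d / det(I−A); in particular x_2 = (0.0375·195 + 0.5625·25 + 0.0075·100) / 0.48675 = 22.125 / 0.48675 ≈ 45.455.
Intermediate flow from 1 to 2: z_12 = a_12 · x_2 = 0.45 × 22.125 / 0.48675 = 9.95625 / 0.48675 ≈ 20.5.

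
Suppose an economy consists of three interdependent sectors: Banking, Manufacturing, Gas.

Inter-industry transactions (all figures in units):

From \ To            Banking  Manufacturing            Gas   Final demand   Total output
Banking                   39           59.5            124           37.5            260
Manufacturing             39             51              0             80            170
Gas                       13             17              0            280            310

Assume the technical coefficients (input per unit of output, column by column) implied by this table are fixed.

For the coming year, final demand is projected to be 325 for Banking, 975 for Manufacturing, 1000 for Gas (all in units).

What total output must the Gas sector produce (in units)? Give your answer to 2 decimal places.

x_3 = 1260.65

Technical coefficients a_ij = z_ij / X_j:
  a_11 = 39/260 = 0.15, a_21 = 39/260 = 0.15, a_31 = 13/260 = 0.05
  a_12 = 59.5/170 = 0.35, a_22 = 51/170 = 0.30, a_32 = 17/170 = 0.10
  a_13 = 124/310 = 0.40, a_23 = 0/310 = 0.00, a_33 = 0/310 = 0.00
I − A =
  [   0.85    -0.35    -0.40]
  [  -0.15     0.70     0.00]
  [  -0.05    -0.10     1.00]
Cofactors of I−A, C_ij = (−1)^(i+j)·(minor ij) (rows/columns in the sector order above):
  C_11 = (0.70)(1.00) − (0.00)(-0.10) = 0.7000
  C_12 = −[(-0.15)(1.00) − (0.00)(-0.05)] = 0.1500
  C_13 = (-0.15)(-0.10) − (0.70)(-0.05) = 0.0500
  C_21 = −[(-0.35)(1.00) − (-0.40)(-0.10)] = 0.3900
  C_22 = (0.85)(1.00) − (-0.40)(-0.05) = 0.8300
  C_23 = −[(0.85)(-0.10) − (-0.35)(-0.05)] = 0.1025
  C_31 = (-0.35)(0.00) − (-0.40)(0.70) = 0.2800
  C_32 = −[(0.85)(0.00) − (-0.40)(-0.15)] = 0.0600
  C_33 = (0.85)(0.70) − (-0.35)(-0.15) = 0.5425
det(I−A) = Σ_j (I−A)_1j·C_1j = (0.85)(0.7000) + (-0.35)(0.1500) + (-0.40)(0.0500) = 0.5225
adj(I−A) = Cᵀ =
  [ 0.7000   0.3900   0.2800]
  [ 0.1500   0.8300   0.0600]
  [ 0.0500   0.1025   0.5425]
(I − A)⁻¹ = adj(I−A) / det(I−A) ≈
  [   1.3397     0.7464     0.5359]
  [   0.2871     1.5885     0.1148]
  [   0.0957     0.1962     1.0383]
x = (I − A)⁻¹ d = adj(I−A)·d / det(I−A), with det(I−A) = 0.5225:
  x_1 = (0.7000·325 + 0.3900·975 + 0.2800·1000) / 0.5225 = 887.75 / 0.5225 ≈ 1699.04
  x_2 = (0.1500·325 + 0.8300·975 + 0.0600·1000) / 0.5225 = 918.00 / 0.5225 ≈ 1756.94
  x_3 = (0.0500·325 + 0.1025·975 + 0.5425·1000) / 0.5225 = 658.6875 / 0.5225 ≈ 1260.65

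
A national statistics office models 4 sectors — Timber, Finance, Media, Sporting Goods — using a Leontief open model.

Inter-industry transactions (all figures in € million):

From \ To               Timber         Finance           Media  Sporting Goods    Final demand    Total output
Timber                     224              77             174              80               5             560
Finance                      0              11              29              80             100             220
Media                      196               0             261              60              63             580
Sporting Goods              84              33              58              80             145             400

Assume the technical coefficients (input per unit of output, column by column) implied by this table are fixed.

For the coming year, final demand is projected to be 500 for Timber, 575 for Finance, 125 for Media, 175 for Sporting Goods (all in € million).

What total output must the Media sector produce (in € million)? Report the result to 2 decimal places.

Technical coefficients a_ij = z_ij / X_j:
  a_11 = 224/560 = 0.40, a_21 = 0/560 = 0.00, a_31 = 196/560 = 0.35, a_41 = 84/560 = 0.15
  a_12 = 77/220 = 0.35, a_22 = 11/220 = 0.05, a_32 = 0/220 = 0.00, a_42 = 33/220 = 0.15
  a_13 = 174/580 = 0.30, a_23 = 29/580 = 0.05, a_33 = 261/580 = 0.45, a_43 = 58/580 = 0.10
  a_14 = 80/400 = 0.20, a_24 = 80/400 = 0.20, a_34 = 60/400 = 0.15, a_44 = 80/400 = 0.20
I − A =
  [   0.60    -0.35    -0.30    -0.20]
  [   0.00     0.95    -0.05    -0.20]
  [  -0.35     0.00     0.55    -0.15]
  [  -0.15    -0.15    -0.10     0.80]
Compute the cofactors C_ij = (−1)^(i+j)·(3×3 minor ij) of I−A; the adjugate is their transpose:
adj(I−A) = Cᵀ =
  [ 0.386125   0.172000   0.260500   0.188375]
  [ 0.038625   0.140750   0.043500   0.053000]
  [ 0.276875   0.129875   0.399000   0.176500]
  [ 0.114250   0.074875   0.106875   0.207625]
det(I−A) = Σ_j (I−A)_1j·C_1j = (0.60)(0.386125) + (-0.35)(0.038625) + (-0.30)(0.276875) + (-0.20)(0.114250) = 0.11224375
(I − A)⁻¹ = adj(I−A) / det(I−A) ≈
  [   3.4401     1.5324     2.3208     1.6783]
  [   0.3441     1.2540     0.3875     0.4722]
  [   2.4667     1.1571     3.5548     1.5725]
  [   1.0179     0.6671     0.9522     1.8498]
x = (I − A)⁻¹ d = adj(I−A)·d / det(I−A), with det(I−A) = 0.11224375:
  x_1 = (0.386125·500 + 0.172000·575 + 0.260500·125 + 0.188375·175) / 0.11224375 = 357.490625 / 0.11224375 ≈ 3184.95
  x_2 = (0.038625·500 + 0.140750·575 + 0.043500·125 + 0.053000·175) / 0.11224375 = 114.95625 / 0.11224375 ≈ 1024.17
  x_3 = (0.276875·500 + 0.129875·575 + 0.399000·125 + 0.176500·175) / 0.11224375 = 293.878125 / 0.11224375 ≈ 2618.21
  x_4 = (0.114250·500 + 0.074875·575 + 0.106875·125 + 0.207625·175) / 0.11224375 = 149.871875 / 0.11224375 ≈ 1335.24

x_3 = 2618.21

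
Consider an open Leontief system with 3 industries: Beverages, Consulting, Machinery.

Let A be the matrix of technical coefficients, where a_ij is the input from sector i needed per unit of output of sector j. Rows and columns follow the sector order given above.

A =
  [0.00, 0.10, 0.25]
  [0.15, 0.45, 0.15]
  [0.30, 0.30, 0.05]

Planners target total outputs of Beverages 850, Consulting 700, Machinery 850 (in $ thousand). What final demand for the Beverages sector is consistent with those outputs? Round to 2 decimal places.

d_B = 567.50

I − A =
  [   1.00    -0.10    -0.25]
  [  -0.15     0.55    -0.15]
  [  -0.30    -0.30     0.95]
d = (I − A) x:
  d_B = (+1.00)·850 + (-0.10)·700 + (-0.25)·850 = 567.50
  d_C = (-0.15)·850 + (+0.55)·700 + (-0.15)·850 = 130.00
  d_M = (-0.30)·850 + (-0.30)·700 + (+0.95)·850 = 342.50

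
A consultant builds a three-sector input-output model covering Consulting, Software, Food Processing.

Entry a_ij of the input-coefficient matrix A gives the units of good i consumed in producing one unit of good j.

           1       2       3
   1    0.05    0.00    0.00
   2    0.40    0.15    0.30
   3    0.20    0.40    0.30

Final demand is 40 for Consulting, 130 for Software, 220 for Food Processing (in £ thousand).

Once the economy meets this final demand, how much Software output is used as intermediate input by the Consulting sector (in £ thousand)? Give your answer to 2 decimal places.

I − A =
  [   0.95     0.00     0.00]
  [  -0.40     0.85    -0.30]
  [  -0.20    -0.40     0.70]
Cofactors of I−A, C_ij = (−1)^(i+j)·(minor ij) (rows/columns in the sector order above):
  C_11 = (0.85)(0.70) − (-0.30)(-0.40) = 0.4750
  C_12 = −[(-0.40)(0.70) − (-0.30)(-0.20)] = 0.3400
  C_13 = (-0.40)(-0.40) − (0.85)(-0.20) = 0.3300
  C_21 = −[(0.00)(0.70) − (0.00)(-0.40)] = 0.0000
  C_22 = (0.95)(0.70) − (0.00)(-0.20) = 0.6650
  C_23 = −[(0.95)(-0.40) − (0.00)(-0.20)] = 0.3800
  C_31 = (0.00)(-0.30) − (0.00)(0.85) = 0.0000
  C_32 = −[(0.95)(-0.30) − (0.00)(-0.40)] = 0.2850
  C_33 = (0.95)(0.85) − (0.00)(-0.40) = 0.8075
det(I−A) = Σ_j (I−A)_1j·C_1j = (0.95)(0.4750) + (0.00)(0.3400) + (0.00)(0.3300) = 0.45125
adj(I−A) = Cᵀ =
  [ 0.4750   0.0000   0.0000]
  [ 0.3400   0.6650   0.2850]
  [ 0.3300   0.3800   0.8075]
(I − A)⁻¹ = adj(I−A) / det(I−A) ≈
  [   1.0526     0.0000     0.0000]
  [   0.7535     1.4737     0.6316]
  [   0.7313     0.8421     1.7895]
First solve x = (I − A)⁻¹ d = adj(I−A)·d / det(I−A); in particular x_1 = (0.4750·40 + 0.0000·130 + 0.0000·220) / 0.45125 = 19.00 / 0.45125 ≈ 42.1053.
Intermediate flow from 2 to 1: z_21 = a_21 · x_1 = 0.40 × 19.00 / 0.45125 = 7.60 / 0.45125 ≈ 16.84.

z_21 = 16.84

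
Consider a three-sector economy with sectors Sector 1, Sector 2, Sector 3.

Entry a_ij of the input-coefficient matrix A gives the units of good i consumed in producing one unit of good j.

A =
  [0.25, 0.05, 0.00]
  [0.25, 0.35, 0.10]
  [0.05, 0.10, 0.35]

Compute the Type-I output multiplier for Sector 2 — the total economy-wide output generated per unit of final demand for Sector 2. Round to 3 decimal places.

I − A =
  [   0.75    -0.05     0.00]
  [  -0.25     0.65    -0.10]
  [  -0.05    -0.10     0.65]
Cofactors of I−A, C_ij = (−1)^(i+j)·(minor ij) (rows/columns in the sector order above):
  C_11 = (0.65)(0.65) − (-0.10)(-0.10) = 0.4125
  C_12 = −[(-0.25)(0.65) − (-0.10)(-0.05)] = 0.1675
  C_13 = (-0.25)(-0.10) − (0.65)(-0.05) = 0.0575
  C_21 = −[(-0.05)(0.65) − (0.00)(-0.10)] = 0.0325
  C_22 = (0.75)(0.65) − (0.00)(-0.05) = 0.4875
  C_23 = −[(0.75)(-0.10) − (-0.05)(-0.05)] = 0.0775
  C_31 = (-0.05)(-0.10) − (0.00)(0.65) = 0.0050
  C_32 = −[(0.75)(-0.10) − (0.00)(-0.25)] = 0.0750
  C_33 = (0.75)(0.65) − (-0.05)(-0.25) = 0.4750
det(I−A) = Σ_j (I−A)_1j·C_1j = (0.75)(0.4125) + (-0.05)(0.1675) + (0.00)(0.0575) = 0.3010
adj(I−A) = Cᵀ =
  [ 0.4125   0.0325   0.0050]
  [ 0.1675   0.4875   0.0750]
  [ 0.0575   0.0775   0.4750]
(I − A)⁻¹ = adj(I−A) / det(I−A) ≈
  [   1.3704     0.1080     0.0166]
  [   0.5565     1.6196     0.2492]
  [   0.1910     0.2575     1.5781]
The output multiplier for sector j is the column-j sum of the Leontief inverse (I − A)⁻¹ = adj(I−A) / det(I−A).
Column 2 of adj(I−A): (0.0325, 0.4875, 0.0775); det(I−A) = 0.3010.
m_2 = (0.0325 + 0.4875 + 0.0775) / 0.3010 = 0.5975 / 0.3010 ≈ 1.985.

m_2 = 1.985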